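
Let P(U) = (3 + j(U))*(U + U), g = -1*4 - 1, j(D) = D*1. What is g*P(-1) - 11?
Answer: 9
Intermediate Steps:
j(D) = D
g = -5 (g = -4 - 1 = -5)
P(U) = 2*U*(3 + U) (P(U) = (3 + U)*(U + U) = (3 + U)*(2*U) = 2*U*(3 + U))
g*P(-1) - 11 = -10*(-1)*(3 - 1) - 11 = -10*(-1)*2 - 11 = -5*(-4) - 11 = 20 - 11 = 9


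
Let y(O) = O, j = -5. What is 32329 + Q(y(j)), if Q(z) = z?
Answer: 32324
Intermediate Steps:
32329 + Q(y(j)) = 32329 - 5 = 32324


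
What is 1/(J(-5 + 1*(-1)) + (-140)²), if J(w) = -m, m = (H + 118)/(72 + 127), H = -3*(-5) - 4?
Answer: 199/3900271 ≈ 5.1022e-5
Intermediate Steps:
H = 11 (H = 15 - 4 = 11)
m = 129/199 (m = (11 + 118)/(72 + 127) = 129/199 ≈ 0.64824)
J(w) = -129/199 (J(w) = -1*129/199 = -129/199)
1/(J(-5 + 1*(-1)) + (-140)²) = 1/(-129/199 + (-140)²) = 1/(-129/199 + 19600) = 1/(3900271/199) = 199/3900271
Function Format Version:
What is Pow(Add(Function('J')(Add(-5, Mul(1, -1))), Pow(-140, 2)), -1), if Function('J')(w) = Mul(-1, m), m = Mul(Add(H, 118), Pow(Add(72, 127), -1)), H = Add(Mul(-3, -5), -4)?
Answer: Rational(199, 3900271) ≈ 5.1022e-5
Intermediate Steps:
H = 11 (H = Add(15, -4) = 11)
m = Rational(129, 199) (m = Mul(Add(11, 118), Pow(Add(72, 127), -1)) = Mul(129, Pow(199, -1)) = Mul(129, Rational(1, 199)) = Rational(129, 199) ≈ 0.64824)
Function('J')(w) = Rational(-129, 199) (Function('J')(w) = Mul(-1, Rational(129, 199)) = Rational(-129, 199))
Pow(Add(Function('J')(Add(-5, Mul(1, -1))), Pow(-140, 2)), -1) = Pow(Add(Rational(-129, 199), Pow(-140, 2)), -1) = Pow(Add(Rational(-129, 199), 19600), -1) = Pow(Rational(3900271, 199), -1) = Rational(199, 3900271)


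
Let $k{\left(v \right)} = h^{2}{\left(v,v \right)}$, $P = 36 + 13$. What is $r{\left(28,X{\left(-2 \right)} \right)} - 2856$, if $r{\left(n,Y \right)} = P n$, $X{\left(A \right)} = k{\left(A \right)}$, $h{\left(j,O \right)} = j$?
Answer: $-1484$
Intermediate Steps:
$P = 49$
$k{\left(v \right)} = v^{2}$
$X{\left(A \right)} = A^{2}$
$r{\left(n,Y \right)} = 49 n$
$r{\left(28,X{\left(-2 \right)} \right)} - 2856 = 49 \cdot 28 - 2856 = 1372 - 2856 = -1484$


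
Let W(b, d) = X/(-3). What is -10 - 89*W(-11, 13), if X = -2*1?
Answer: -208/3 ≈ -69.333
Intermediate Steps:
X = -2
W(b, d) = 2/3 (W(b, d) = -2/(-3) = -2*(-1/3) = 2/3)
-10 - 89*W(-11, 13) = -10 - 89*2/3 = -10 - 178/3 = -208/3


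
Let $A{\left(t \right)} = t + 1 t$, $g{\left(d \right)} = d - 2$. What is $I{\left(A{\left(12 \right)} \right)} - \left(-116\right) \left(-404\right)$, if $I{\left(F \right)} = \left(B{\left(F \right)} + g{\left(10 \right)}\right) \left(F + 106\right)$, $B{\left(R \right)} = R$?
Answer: $-42704$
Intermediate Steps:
$g{\left(d \right)} = -2 + d$
$A{\left(t \right)} = 2 t$ ($A{\left(t \right)} = t + t = 2 t$)
$I{\left(F \right)} = \left(8 + F\right) \left(106 + F\right)$ ($I{\left(F \right)} = \left(F + \left(-2 + 10\right)\right) \left(F + 106\right) = \left(F + 8\right) \left(106 + F\right) = \left(8 + F\right) \left(106 + F\right)$)
$I{\left(A{\left(12 \right)} \right)} - \left(-116\right) \left(-404\right) = \left(848 + \left(2 \cdot 12\right)^{2} + 114 \cdot 2 \cdot 12\right) - \left(-116\right) \left(-404\right) = \left(848 + 24^{2} + 114 \cdot 24\right) - 46864 = \left(848 + 576 + 2736\right) - 46864 = 4160 - 46864 = -42704$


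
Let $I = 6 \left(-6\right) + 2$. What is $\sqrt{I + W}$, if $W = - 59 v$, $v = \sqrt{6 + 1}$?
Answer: $\sqrt{-34 - 59 \sqrt{7}} \approx 13.788 i$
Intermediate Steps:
$v = \sqrt{7} \approx 2.6458$
$W = - 59 \sqrt{7} \approx -156.1$
$I = -34$ ($I = -36 + 2 = -34$)
$\sqrt{I + W} = \sqrt{-34 - 59 \sqrt{7}}$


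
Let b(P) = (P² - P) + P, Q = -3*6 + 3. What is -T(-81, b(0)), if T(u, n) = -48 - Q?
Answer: 33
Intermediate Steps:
Q = -15 (Q = -18 + 3 = -15)
b(P) = P²
T(u, n) = -33 (T(u, n) = -48 - 1*(-15) = -48 + 15 = -33)
-T(-81, b(0)) = -1*(-33) = 33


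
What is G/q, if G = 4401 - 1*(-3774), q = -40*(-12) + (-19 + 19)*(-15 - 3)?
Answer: 545/32 ≈ 17.031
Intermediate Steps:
q = 480 (q = 480 + 0*(-18) = 480 + 0 = 480)
G = 8175 (G = 4401 + 3774 = 8175)
G/q = 8175/480 = 8175*(1/480) = 545/32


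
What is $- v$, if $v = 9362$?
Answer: $-9362$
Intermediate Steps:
$- v = \left(-1\right) 9362 = -9362$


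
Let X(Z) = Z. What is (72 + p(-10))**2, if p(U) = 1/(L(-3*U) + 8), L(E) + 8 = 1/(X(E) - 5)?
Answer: 9409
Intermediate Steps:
L(E) = -8 + 1/(-5 + E) (L(E) = -8 + 1/(E - 5) = -8 + 1/(-5 + E))
p(U) = 1/(8 + (41 + 24*U)/(-5 - 3*U)) (p(U) = 1/((41 - (-24)*U)/(-5 - 3*U) + 8) = 1/((41 + 24*U)/(-5 - 3*U) + 8) = 1/(8 + (41 + 24*U)/(-5 - 3*U)))
(72 + p(-10))**2 = (72 + (-5 - 3*(-10)))**2 = (72 + (-5 + 30))**2 = (72 + 25)**2 = 97**2 = 9409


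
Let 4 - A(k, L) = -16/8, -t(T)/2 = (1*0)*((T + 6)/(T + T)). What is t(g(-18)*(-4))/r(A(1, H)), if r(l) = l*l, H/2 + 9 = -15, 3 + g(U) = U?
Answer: 0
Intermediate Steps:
g(U) = -3 + U
H = -48 (H = -18 + 2*(-15) = -18 - 30 = -48)
t(T) = 0 (t(T) = -2*1*0*(T + 6)/(T + T) = -0*(6 + T)/((2*T)) = -0*(6 + T)*(1/(2*T)) = -0*(6 + T)/(2*T) = -2*0 = 0)
A(k, L) = 6 (A(k, L) = 4 - (-16)/8 = 4 - 1*(-2) = 4 + 2 = 6)
r(l) = l²
t(g(-18)*(-4))/r(A(1, H)) = 0/(6²) = 0/36 = 0*(1/36) = 0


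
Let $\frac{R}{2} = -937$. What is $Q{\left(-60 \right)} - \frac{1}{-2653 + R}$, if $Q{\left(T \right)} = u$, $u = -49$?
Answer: $- \frac{221822}{4527} \approx -49.0$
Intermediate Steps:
$R = -1874$ ($R = 2 \left(-937\right) = -1874$)
$Q{\left(T \right)} = -49$
$Q{\left(-60 \right)} - \frac{1}{-2653 + R} = -49 - \frac{1}{-2653 - 1874} = -49 - \frac{1}{-4527} = -49 - - \frac{1}{4527} = -49 + \frac{1}{4527} = - \frac{221822}{4527}$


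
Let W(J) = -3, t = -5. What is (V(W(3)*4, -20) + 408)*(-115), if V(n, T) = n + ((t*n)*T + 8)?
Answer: 91540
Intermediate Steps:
V(n, T) = 8 + n - 5*T*n (V(n, T) = n + ((-5*n)*T + 8) = n + (-5*T*n + 8) = n + (8 - 5*T*n) = 8 + n - 5*T*n)
(V(W(3)*4, -20) + 408)*(-115) = ((8 - 3*4 - 5*(-20)*(-3*4)) + 408)*(-115) = ((8 - 12 - 5*(-20)*(-12)) + 408)*(-115) = ((8 - 12 - 1200) + 408)*(-115) = (-1204 + 408)*(-115) = -796*(-115) = 91540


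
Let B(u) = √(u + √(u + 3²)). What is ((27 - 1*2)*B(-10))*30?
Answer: 750*√(-10 + I) ≈ 118.44 + 2374.7*I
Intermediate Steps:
B(u) = √(u + √(9 + u)) (B(u) = √(u + √(u + 9)) = √(u + √(9 + u)))
((27 - 1*2)*B(-10))*30 = ((27 - 1*2)*√(-10 + √(9 - 10)))*30 = ((27 - 2)*√(-10 + √(-1)))*30 = (25*√(-10 + I))*30 = 750*√(-10 + I)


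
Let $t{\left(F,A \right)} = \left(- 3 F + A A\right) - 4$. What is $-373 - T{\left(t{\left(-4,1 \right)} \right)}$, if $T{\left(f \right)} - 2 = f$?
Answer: $-384$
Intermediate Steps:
$t{\left(F,A \right)} = -4 + A^{2} - 3 F$ ($t{\left(F,A \right)} = \left(- 3 F + A^{2}\right) - 4 = \left(A^{2} - 3 F\right) - 4 = -4 + A^{2} - 3 F$)
$T{\left(f \right)} = 2 + f$
$-373 - T{\left(t{\left(-4,1 \right)} \right)} = -373 - \left(2 - \left(-8 - 1\right)\right) = -373 - \left(2 + \left(-4 + 1 + 12\right)\right) = -373 - \left(2 + 9\right) = -373 - 11 = -384$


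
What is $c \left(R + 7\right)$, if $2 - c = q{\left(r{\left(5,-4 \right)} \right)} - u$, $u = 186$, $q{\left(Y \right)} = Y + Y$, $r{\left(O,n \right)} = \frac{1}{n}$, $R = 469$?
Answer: $89726$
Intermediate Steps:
$q{\left(Y \right)} = 2 Y$
$c = \frac{377}{2}$ ($c = 2 - \left(\frac{2}{-4} - 186\right) = 2 - \left(2 \left(- \frac{1}{4}\right) - 186\right) = 2 - \left(- \frac{1}{2} - 186\right) = 2 - - \frac{373}{2} = 2 + \frac{373}{2} = \frac{377}{2} \approx 188.5$)
$c \left(R + 7\right) = \frac{377 \left(469 + 7\right)}{2} = \frac{377}{2} \cdot 476 = 89726$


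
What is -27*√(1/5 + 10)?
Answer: -27*√255/5 ≈ -86.231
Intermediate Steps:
-27*√(1/5 + 10) = -27*√(⅕ + 10) = -27*√255/5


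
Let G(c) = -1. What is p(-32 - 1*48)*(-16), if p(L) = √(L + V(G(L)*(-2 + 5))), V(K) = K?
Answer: -16*I*√83 ≈ -145.77*I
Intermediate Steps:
p(L) = √(-3 + L) (p(L) = √(L - (-2 + 5)) = √(L - 1*3) = √(L - 3) = √(-3 + L))
p(-32 - 1*48)*(-16) = √(-3 + (-32 - 1*48))*(-16) = √(-3 + (-32 - 48))*(-16) = √(-3 - 80)*(-16) = √(-83)*(-16) = (I*√83)*(-16) = -16*I*√83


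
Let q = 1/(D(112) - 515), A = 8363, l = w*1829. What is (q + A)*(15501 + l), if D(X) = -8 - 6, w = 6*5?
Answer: 311323133646/529 ≈ 5.8851e+8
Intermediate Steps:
w = 30
D(X) = -14
l = 54870 (l = 30*1829 = 54870)
q = -1/529 (q = 1/(-14 - 515) = 1/(-529) = -1/529 ≈ -0.0018904)
(q + A)*(15501 + l) = (-1/529 + 8363)*(15501 + 54870) = (4424026/529)*70371 = 311323133646/529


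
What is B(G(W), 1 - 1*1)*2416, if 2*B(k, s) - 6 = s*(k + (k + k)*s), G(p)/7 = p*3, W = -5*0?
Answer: 7248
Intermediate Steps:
W = 0
G(p) = 21*p (G(p) = 7*(p*3) = 7*(3*p) = 21*p)
B(k, s) = 3 + s*(k + 2*k*s)/2 (B(k, s) = 3 + (s*(k + (k + k)*s))/2 = 3 + (s*(k + (2*k)*s))/2 = 3 + (s*(k + 2*k*s))/2 = 3 + s*(k + 2*k*s)/2)
B(G(W), 1 - 1*1)*2416 = (3 + (21*0)*(1 - 1*1)² + (21*0)*(1 - 1*1)/2)*2416 = (3 + 0*(1 - 1)² + (½)*0*(1 - 1))*2416 = (3 + 0*0² + (½)*0*0)*2416 = (3 + 0*0 + 0)*2416 = (3 + 0 + 0)*2416 = 3*2416 = 7248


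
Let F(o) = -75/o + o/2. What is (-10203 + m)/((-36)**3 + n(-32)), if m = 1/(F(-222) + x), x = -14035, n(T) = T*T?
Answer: 10680286211/47766619328 ≈ 0.22359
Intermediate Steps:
n(T) = T**2
F(o) = o/2 - 75/o (F(o) = -75/o + o*(1/2) = -75/o + o/2 = o/2 - 75/o)
m = -74/1046779 (m = 1/(((1/2)*(-222) - 75/(-222)) - 14035) = 1/((-111 - 75*(-1/222)) - 14035) = 1/((-111 + 25/74) - 14035) = 1/(-8189/74 - 14035) = 1/(-1046779/74) = -74/1046779 ≈ -7.0693e-5)
(-10203 + m)/((-36)**3 + n(-32)) = (-10203 - 74/1046779)/((-36)**3 + (-32)**2) = -10680286211/(1046779*(-46656 + 1024)) = -10680286211/1046779/(-45632) = -10680286211/1046779*(-1/45632) = 10680286211/47766619328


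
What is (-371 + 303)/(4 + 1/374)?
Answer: -25432/1497 ≈ -16.989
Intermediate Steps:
(-371 + 303)/(4 + 1/374) = -68/(4 + 1/374) = -68/1497/374 = -68*374/1497 = -25432/1497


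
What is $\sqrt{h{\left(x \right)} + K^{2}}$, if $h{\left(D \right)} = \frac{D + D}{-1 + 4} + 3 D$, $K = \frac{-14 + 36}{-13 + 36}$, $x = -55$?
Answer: $\frac{11 i \sqrt{7899}}{69} \approx 14.169 i$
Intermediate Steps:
$K = \frac{22}{23} \approx 0.95652$
$h{\left(D \right)} = \frac{11 D}{3}$ ($h{\left(D \right)} = \frac{2 D}{3} + 3 D = \frac{11 D}{3}$)
$\sqrt{h{\left(x \right)} + K^{2}} = \sqrt{\frac{11}{3} \left(-55\right) + \left(\frac{22}{23}\right)^{2}} = \sqrt{- \frac{605}{3} + \frac{484}{529}} = \sqrt{- \frac{318593}{1587}} = \frac{11 i \sqrt{7899}}{69}$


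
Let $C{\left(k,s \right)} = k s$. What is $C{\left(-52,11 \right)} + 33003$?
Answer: $32431$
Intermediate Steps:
$C{\left(-52,11 \right)} + 33003 = \left(-52\right) 11 + 33003 = -572 + 33003 = 32431$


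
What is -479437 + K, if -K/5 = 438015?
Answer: -2669512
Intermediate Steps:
K = -2190075 (K = -5*438015 = -2190075)
-479437 + K = -479437 - 2190075 = -2669512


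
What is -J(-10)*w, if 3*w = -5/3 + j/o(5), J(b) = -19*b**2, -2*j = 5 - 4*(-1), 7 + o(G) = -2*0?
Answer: -40850/63 ≈ -648.41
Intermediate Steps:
o(G) = -7 (o(G) = -7 - 2*0 = -7 + 0 = -7)
j = -9/2 (j = -(5 - 4*(-1))/2 = -(5 + 4)/2 = -1/2*9 = -9/2 ≈ -4.5000)
w = -43/126 (w = (-5/3 - 9/2/(-7))/3 = (-5*1/3 - 9/2*(-1/7))/3 = (-5/3 + 9/14)/3 = (1/3)*(-43/42) = -43/126 ≈ -0.34127)
-J(-10)*w = -(-19*(-10)**2)*(-43)/126 = -(-19*100)*(-43)/126 = -(-1900)*(-43)/126 = -1*40850/63 = -40850/63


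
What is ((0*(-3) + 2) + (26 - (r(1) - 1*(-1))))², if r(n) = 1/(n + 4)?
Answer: 17956/25 ≈ 718.24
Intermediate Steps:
r(n) = 1/(4 + n)
((0*(-3) + 2) + (26 - (r(1) - 1*(-1))))² = ((0*(-3) + 2) + (26 - (1/(4 + 1) - 1*(-1))))² = ((0 + 2) + (26 - (1/5 + 1)))² = (2 + (26 - (⅕ + 1)))² = (2 + (26 - 1*6/5))² = (2 + (26 - 6/5))² = (2 + 124/5)² = (134/5)² = 17956/25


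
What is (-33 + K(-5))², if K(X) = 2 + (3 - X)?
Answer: 529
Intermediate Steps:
K(X) = 5 - X
(-33 + K(-5))² = (-33 + (5 - 1*(-5)))² = (-33 + (5 + 5))² = (-33 + 10)² = (-23)² = 529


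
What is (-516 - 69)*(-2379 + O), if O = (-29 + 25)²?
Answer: 1382355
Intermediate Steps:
O = 16 (O = (-4)² = 16)
(-516 - 69)*(-2379 + O) = (-516 - 69)*(-2379 + 16) = -585*(-2363) = 1382355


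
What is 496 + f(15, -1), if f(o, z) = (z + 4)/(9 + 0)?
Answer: 1489/3 ≈ 496.33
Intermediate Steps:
f(o, z) = 4/9 + z/9 (f(o, z) = (4 + z)/9 = (4 + z)*(1/9) = 4/9 + z/9)
496 + f(15, -1) = 496 + (4/9 + (1/9)*(-1)) = 496 + (4/9 - 1/9) = 496 + 1/3 = 1489/3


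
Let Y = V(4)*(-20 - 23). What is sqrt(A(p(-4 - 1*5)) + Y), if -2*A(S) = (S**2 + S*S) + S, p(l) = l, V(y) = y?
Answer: I*sqrt(994)/2 ≈ 15.764*I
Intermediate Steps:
Y = -172 (Y = 4*(-20 - 23) = 4*(-43) = -172)
A(S) = -S**2 - S/2 (A(S) = -((S**2 + S*S) + S)/2 = -((S**2 + S**2) + S)/2 = -(2*S**2 + S)/2 = -(S + 2*S**2)/2 = -S**2 - S/2)
sqrt(A(p(-4 - 1*5)) + Y) = sqrt(-(-4 - 1*5)*(1/2 + (-4 - 1*5)) - 172) = sqrt(-(-4 - 5)*(1/2 + (-4 - 5)) - 172) = sqrt(-1*(-9)*(1/2 - 9) - 172) = sqrt(-1*(-9)*(-17/2) - 172) = sqrt(-153/2 - 172) = sqrt(-497/2) = I*sqrt(994)/2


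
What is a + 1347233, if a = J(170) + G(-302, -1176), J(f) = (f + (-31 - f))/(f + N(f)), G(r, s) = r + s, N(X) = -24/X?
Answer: 19430008055/14438 ≈ 1.3458e+6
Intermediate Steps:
J(f) = -31/(f - 24/f) (J(f) = (f + (-31 - f))/(f - 24/f) = -31/(f - 24/f))
a = -21341999/14438 (a = -31*170/(-24 + 170²) + (-302 - 1176) = -31*170/(-24 + 28900) - 1478 = -31*170/28876 - 1478 = -31*170*1/28876 - 1478 = -2635/14438 - 1478 = -21341999/14438 ≈ -1478.2)
a + 1347233 = -21341999/14438 + 1347233 = 19430008055/14438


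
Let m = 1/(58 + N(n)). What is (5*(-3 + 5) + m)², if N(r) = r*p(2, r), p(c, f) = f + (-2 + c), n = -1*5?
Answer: 690561/6889 ≈ 100.24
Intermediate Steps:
n = -5
p(c, f) = -2 + c + f
N(r) = r² (N(r) = r*(-2 + 2 + r) = r*r = r²)
m = 1/83 (m = 1/(58 + (-5)²) = 1/(58 + 25) = 1/83 ≈ 0.012048)
(5*(-3 + 5) + m)² = (5*(-3 + 5) + 1/83)² = (5*2 + 1/83)² = (10 + 1/83)² = (831/83)² = 690561/6889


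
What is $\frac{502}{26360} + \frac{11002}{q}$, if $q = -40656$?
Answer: $- \frac{16850213}{66980760} \approx -0.25157$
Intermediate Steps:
$\frac{502}{26360} + \frac{11002}{q} = \frac{502}{26360} + \frac{11002}{-40656} = 502 \cdot \frac{1}{26360} + 11002 \left(- \frac{1}{40656}\right) = \frac{251}{13180} - \frac{5501}{20328} = - \frac{16850213}{66980760}$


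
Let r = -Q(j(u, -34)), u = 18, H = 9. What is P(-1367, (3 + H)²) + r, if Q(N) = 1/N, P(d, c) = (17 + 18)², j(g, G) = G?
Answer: 41651/34 ≈ 1225.0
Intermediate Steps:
P(d, c) = 1225 (P(d, c) = 35² = 1225)
r = 1/34 (r = -1/(-34) = -1*(-1/34) = 1/34 ≈ 0.029412)
P(-1367, (3 + H)²) + r = 1225 + 1/34 = 41651/34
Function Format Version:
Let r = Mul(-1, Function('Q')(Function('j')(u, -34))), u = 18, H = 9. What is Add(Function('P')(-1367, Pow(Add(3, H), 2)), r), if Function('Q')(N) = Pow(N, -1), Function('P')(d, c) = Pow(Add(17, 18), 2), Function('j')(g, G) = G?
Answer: Rational(41651, 34) ≈ 1225.0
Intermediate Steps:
Function('P')(d, c) = 1225 (Function('P')(d, c) = Pow(35, 2) = 1225)
r = Rational(1, 34) (r = Mul(-1, Pow(-34, -1)) = Mul(-1, Rational(-1, 34)) = Rational(1, 34) ≈ 0.029412)
Add(Function('P')(-1367, Pow(Add(3, H), 2)), r) = Add(1225, Rational(1, 34)) = Rational(41651, 34)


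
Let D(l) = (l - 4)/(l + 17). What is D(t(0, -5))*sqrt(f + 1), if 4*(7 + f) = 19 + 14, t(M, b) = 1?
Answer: -1/4 ≈ -0.25000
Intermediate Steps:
D(l) = (-4 + l)/(17 + l)
f = 5/4 (f = -7 + (19 + 14)/4 = -7 + (1/4)*33 = -7 + 33/4 = 5/4 ≈ 1.2500)
D(t(0, -5))*sqrt(f + 1) = ((-4 + 1)/(17 + 1))*sqrt(5/4 + 1) = (-3/18)*sqrt(9/4) = ((1/18)*(-3))*(3/2) = -1/6*3/2 = -1/4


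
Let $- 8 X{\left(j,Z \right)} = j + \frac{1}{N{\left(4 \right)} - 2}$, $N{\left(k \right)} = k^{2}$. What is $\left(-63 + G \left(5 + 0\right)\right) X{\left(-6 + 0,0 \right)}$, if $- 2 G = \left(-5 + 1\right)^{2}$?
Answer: $- \frac{8549}{112} \approx -76.33$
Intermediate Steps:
$G = -8$ ($G = - \frac{\left(-5 + 1\right)^{2}}{2} = - \frac{\left(-4\right)^{2}}{2} = \left(- \frac{1}{2}\right) 16 = -8$)
$X{\left(j,Z \right)} = - \frac{1}{112} - \frac{j}{8}$ ($X{\left(j,Z \right)} = - \frac{j + \frac{1}{4^{2} - 2}}{8} = - \frac{j + \frac{1}{16 - 2}}{8} = - \frac{j + \frac{1}{14}}{8} = - \frac{\frac{1}{14} + j}{8} = - \frac{1}{112} - \frac{j}{8}$)
$\left(-63 + G \left(5 + 0\right)\right) X{\left(-6 + 0,0 \right)} = \left(-63 - 8 \left(5 + 0\right)\right) \left(- \frac{1}{112} - \frac{-6 + 0}{8}\right) = \left(-63 - 40\right) \left(- \frac{1}{112} - - \frac{3}{4}\right) = \left(-63 - 40\right) \left(- \frac{1}{112} + \frac{3}{4}\right) = \left(-103\right) \frac{83}{112} = - \frac{8549}{112}$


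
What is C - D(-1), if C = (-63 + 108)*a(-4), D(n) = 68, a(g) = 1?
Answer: -23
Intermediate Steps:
C = 45 (C = (-63 + 108)*1 = 45*1 = 45)
C - D(-1) = 45 - 1*68 = 45 - 68 = -23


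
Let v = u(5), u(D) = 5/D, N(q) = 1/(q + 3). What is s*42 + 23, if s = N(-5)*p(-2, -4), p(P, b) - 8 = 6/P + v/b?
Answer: -307/4 ≈ -76.750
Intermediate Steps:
N(q) = 1/(3 + q)
v = 1 (v = 5/5 = 5*(⅕) = 1)
p(P, b) = 8 + 1/b + 6/P (p(P, b) = 8 + (6/P + 1/b) = 8 + (1/b + 6/P) = 8 + 1/b + 6/P)
s = -19/8 (s = (8 + 1/(-4) + 6/(-2))/(3 - 5) = (8 - ¼ + 6*(-½))/(-2) = -(8 - ¼ - 3)/2 = -½*19/4 = -19/8 ≈ -2.3750)
s*42 + 23 = -19/8*42 + 23 = -399/4 + 23 = -307/4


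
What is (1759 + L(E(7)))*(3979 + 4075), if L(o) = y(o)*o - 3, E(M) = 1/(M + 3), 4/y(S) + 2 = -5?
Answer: 494982732/35 ≈ 1.4142e+7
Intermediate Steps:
y(S) = -4/7 (y(S) = 4/(-2 - 5) = 4/(-7) = 4*(-⅐) = -4/7)
E(M) = 1/(3 + M)
L(o) = -3 - 4*o/7 (L(o) = -4*o/7 - 3 = -3 - 4*o/7)
(1759 + L(E(7)))*(3979 + 4075) = (1759 + (-3 - 4/(7*(3 + 7))))*(3979 + 4075) = (1759 + (-3 - 4/7/10))*8054 = (1759 + (-3 - 4/7*⅒))*8054 = (1759 + (-3 - 2/35))*8054 = (1759 - 107/35)*8054 = (61458/35)*8054 = 494982732/35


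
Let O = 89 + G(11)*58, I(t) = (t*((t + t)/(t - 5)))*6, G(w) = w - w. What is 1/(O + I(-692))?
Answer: -697/5684335 ≈ -0.00012262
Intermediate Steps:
G(w) = 0
I(t) = 12*t²/(-5 + t) (I(t) = (t*((2*t)/(-5 + t)))*6 = (t*(2*t/(-5 + t)))*6 = (2*t²/(-5 + t))*6 = 12*t²/(-5 + t))
O = 89 (O = 89 + 0*58 = 89 + 0 = 89)
1/(O + I(-692)) = 1/(89 + 12*(-692)²/(-5 - 692)) = 1/(89 + 12*478864/(-697)) = 1/(89 + 12*478864*(-1/697)) = 1/(89 - 5746368/697) = 1/(-5684335/697) = -697/5684335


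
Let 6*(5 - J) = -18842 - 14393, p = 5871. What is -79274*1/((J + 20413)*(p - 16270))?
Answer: 475644/1619571457 ≈ 0.00029369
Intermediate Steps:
J = 33265/6 (J = 5 - (-18842 - 14393)/6 = 5 - 1/6*(-33235) = 5 + 33235/6 = 33265/6 ≈ 5544.2)
-79274*1/((J + 20413)*(p - 16270)) = -79274*1/((5871 - 16270)*(33265/6 + 20413)) = -79274/((-10399*155743/6)) = -79274/(-1619571457/6) = -79274*(-6/1619571457) = 475644/1619571457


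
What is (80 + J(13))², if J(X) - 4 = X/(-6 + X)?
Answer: 361201/49 ≈ 7371.4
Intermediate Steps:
J(X) = 4 + X/(-6 + X)
(80 + J(13))² = (80 + (-24 + 5*13)/(-6 + 13))² = (80 + (-24 + 65)/7)² = (80 + (⅐)*41)² = (80 + 41/7)² = (601/7)² = 361201/49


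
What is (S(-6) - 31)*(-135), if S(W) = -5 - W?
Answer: 4050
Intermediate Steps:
(S(-6) - 31)*(-135) = ((-5 - 1*(-6)) - 31)*(-135) = ((-5 + 6) - 31)*(-135) = (1 - 31)*(-135) = -30*(-135) = 4050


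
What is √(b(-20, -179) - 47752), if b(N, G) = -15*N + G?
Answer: I*√47631 ≈ 218.25*I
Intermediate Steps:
b(N, G) = G - 15*N
√(b(-20, -179) - 47752) = √((-179 - 15*(-20)) - 47752) = √((-179 + 300) - 47752) = √(121 - 47752) = √(-47631) = I*√47631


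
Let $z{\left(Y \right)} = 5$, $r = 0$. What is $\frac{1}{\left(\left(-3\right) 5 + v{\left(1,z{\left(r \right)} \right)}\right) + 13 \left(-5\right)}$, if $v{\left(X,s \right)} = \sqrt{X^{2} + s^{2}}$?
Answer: $- \frac{40}{3187} - \frac{\sqrt{26}}{6374} \approx -0.013351$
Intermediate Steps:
$\frac{1}{\left(\left(-3\right) 5 + v{\left(1,z{\left(r \right)} \right)}\right) + 13 \left(-5\right)} = \frac{1}{\left(\left(-3\right) 5 + \sqrt{1^{2} + 5^{2}}\right) + 13 \left(-5\right)} = \frac{1}{\left(-15 + \sqrt{1 + 25}\right) - 65} = \frac{1}{\left(-15 + \sqrt{26}\right) - 65} = \frac{1}{-80 + \sqrt{26}}$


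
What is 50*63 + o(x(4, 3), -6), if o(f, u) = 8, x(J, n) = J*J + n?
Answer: 3158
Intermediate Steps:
x(J, n) = n + J**2 (x(J, n) = J**2 + n = n + J**2)
50*63 + o(x(4, 3), -6) = 50*63 + 8 = 3150 + 8 = 3158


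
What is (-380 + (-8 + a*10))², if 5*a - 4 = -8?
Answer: 156816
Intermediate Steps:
a = -⅘ (a = ⅘ + (⅕)*(-8) = ⅘ - 8/5 = -⅘ ≈ -0.80000)
(-380 + (-8 + a*10))² = (-380 + (-8 - ⅘*10))² = (-380 + (-8 - 8))² = (-380 - 16)² = (-396)² = 156816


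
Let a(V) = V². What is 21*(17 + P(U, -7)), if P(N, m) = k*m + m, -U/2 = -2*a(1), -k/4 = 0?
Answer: 210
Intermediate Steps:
k = 0 (k = -4*0 = 0)
U = 4 (U = -(-4)*1² = -(-4) = -2*(-2) = 4)
P(N, m) = m (P(N, m) = 0*m + m = 0 + m = m)
21*(17 + P(U, -7)) = 21*(17 - 7) = 21*10 = 210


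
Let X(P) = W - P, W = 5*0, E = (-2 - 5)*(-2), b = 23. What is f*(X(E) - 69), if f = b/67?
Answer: -1909/67 ≈ -28.493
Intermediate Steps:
E = 14 (E = -7*(-2) = 14)
W = 0
X(P) = -P (X(P) = 0 - P = -P)
f = 23/67 ≈ 0.34328
f*(X(E) - 69) = 23*(-1*14 - 69)/67 = 23*(-14 - 69)/67 = (23/67)*(-83) = -1909/67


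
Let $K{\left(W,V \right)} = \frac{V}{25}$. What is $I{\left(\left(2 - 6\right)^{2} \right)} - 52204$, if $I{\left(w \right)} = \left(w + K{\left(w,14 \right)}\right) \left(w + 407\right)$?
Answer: $- \frac{1129978}{25} \approx -45199.0$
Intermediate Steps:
$K{\left(W,V \right)} = \frac{V}{25}$ ($K{\left(W,V \right)} = V \frac{1}{25} = \frac{V}{25}$)
$I{\left(w \right)} = \left(407 + w\right) \left(\frac{14}{25} + w\right)$ ($I{\left(w \right)} = \left(w + \frac{1}{25} \cdot 14\right) \left(w + 407\right) = \left(w + \frac{14}{25}\right) \left(407 + w\right) = \left(\frac{14}{25} + w\right) \left(407 + w\right) = \left(407 + w\right) \left(\frac{14}{25} + w\right)$)
$I{\left(\left(2 - 6\right)^{2} \right)} - 52204 = \left(\frac{5698}{25} + \left(\left(2 - 6\right)^{2}\right)^{2} + \frac{10189 \left(2 - 6\right)^{2}}{25}\right) - 52204 = \left(\frac{5698}{25} + \left(\left(-4\right)^{2}\right)^{2} + \frac{10189 \left(-4\right)^{2}}{25}\right) - 52204 = \left(\frac{5698}{25} + 16^{2} + \frac{10189}{25} \cdot 16\right) - 52204 = \left(\frac{5698}{25} + 256 + \frac{163024}{25}\right) - 52204 = \frac{175122}{25} - 52204 = - \frac{1129978}{25}$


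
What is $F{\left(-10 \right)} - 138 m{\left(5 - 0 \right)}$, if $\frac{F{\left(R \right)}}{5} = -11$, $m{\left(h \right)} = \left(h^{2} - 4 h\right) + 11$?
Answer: $-2263$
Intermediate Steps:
$m{\left(h \right)} = 11 + h^{2} - 4 h$
$F{\left(R \right)} = -55$ ($F{\left(R \right)} = 5 \left(-11\right) = -55$)
$F{\left(-10 \right)} - 138 m{\left(5 - 0 \right)} = -55 - 138 \left(11 + \left(5 - 0\right)^{2} - 4 \left(5 - 0\right)\right) = -55 - 138 \left(11 + \left(5 + 0\right)^{2} - 4 \left(5 + 0\right)\right) = -55 - 138 \left(11 + 5^{2} - 20\right) = -55 - 138 \left(11 + 25 - 20\right) = -55 - 2208 = -2263$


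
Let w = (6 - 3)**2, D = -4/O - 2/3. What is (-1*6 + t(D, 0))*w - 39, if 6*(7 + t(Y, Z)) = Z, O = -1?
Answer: -156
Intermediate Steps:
D = 10/3 (D = -4/(-1) - 2/3 = -4*(-1) - 2*1/3 = 4 - 2/3 = 10/3 ≈ 3.3333)
t(Y, Z) = -7 + Z/6
w = 9 (w = 3**2 = 9)
(-1*6 + t(D, 0))*w - 39 = (-1*6 + (-7 + (1/6)*0))*9 - 39 = (-6 + (-7 + 0))*9 - 39 = (-6 - 7)*9 - 39 = -13*9 - 39 = -117 - 39 = -156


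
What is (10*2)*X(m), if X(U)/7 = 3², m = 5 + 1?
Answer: 1260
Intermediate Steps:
m = 6
X(U) = 63 (X(U) = 7*3² = 7*9 = 63)
(10*2)*X(m) = (10*2)*63 = 20*63 = 1260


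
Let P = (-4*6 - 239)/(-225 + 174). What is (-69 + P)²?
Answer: 10601536/2601 ≈ 4075.9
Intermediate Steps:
P = 263/51 (P = (-24 - 239)/(-51) = -263*(-1/51) = 263/51 ≈ 5.1569)
(-69 + P)² = (-69 + 263/51)² = (-3256/51)² = 10601536/2601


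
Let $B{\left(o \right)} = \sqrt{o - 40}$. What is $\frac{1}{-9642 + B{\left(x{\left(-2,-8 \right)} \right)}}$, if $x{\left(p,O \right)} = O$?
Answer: $- \frac{1607}{15494702} - \frac{i \sqrt{3}}{23242053} \approx -0.00010371 - 7.4522 \cdot 10^{-8} i$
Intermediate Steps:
$B{\left(o \right)} = \sqrt{-40 + o}$
$\frac{1}{-9642 + B{\left(x{\left(-2,-8 \right)} \right)}} = \frac{1}{-9642 + \sqrt{-40 - 8}} = \frac{1}{-9642 + \sqrt{-48}} = \frac{1}{-9642 + 4 i \sqrt{3}}$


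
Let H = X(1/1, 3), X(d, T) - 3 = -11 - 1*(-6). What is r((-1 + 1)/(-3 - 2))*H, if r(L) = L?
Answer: 0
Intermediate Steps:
X(d, T) = -2 (X(d, T) = 3 + (-11 - 1*(-6)) = 3 + (-11 + 6) = 3 - 5 = -2)
H = -2
r((-1 + 1)/(-3 - 2))*H = ((-1 + 1)/(-3 - 2))*(-2) = (0/(-5))*(-2) = (0*(-1/5))*(-2) = 0*(-2) = 0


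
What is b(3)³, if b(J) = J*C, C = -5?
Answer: -3375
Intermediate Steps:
b(J) = -5*J (b(J) = J*(-5) = -5*J)
b(3)³ = (-5*3)³ = (-15)³ = -3375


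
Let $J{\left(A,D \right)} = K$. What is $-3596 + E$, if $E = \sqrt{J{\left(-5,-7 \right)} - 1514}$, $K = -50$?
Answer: $-3596 + 2 i \sqrt{391} \approx -3596.0 + 39.547 i$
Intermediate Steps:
$J{\left(A,D \right)} = -50$
$E = 2 i \sqrt{391}$ ($E = \sqrt{-50 - 1514} = \sqrt{-1564} = 2 i \sqrt{391} \approx 39.547 i$)
$-3596 + E = -3596 + 2 i \sqrt{391}$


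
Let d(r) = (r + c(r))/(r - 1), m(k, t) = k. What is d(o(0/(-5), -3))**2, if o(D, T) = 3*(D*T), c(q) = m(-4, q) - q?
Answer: 16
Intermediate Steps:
c(q) = -4 - q
o(D, T) = 3*D*T
d(r) = -4/(-1 + r) (d(r) = (r + (-4 - r))/(r - 1) = -4/(-1 + r))
d(o(0/(-5), -3))**2 = (-4/(-1 + 3*(0/(-5))*(-3)))**2 = (-4/(-1 + 3*(0*(-1/5))*(-3)))**2 = (-4/(-1 + 3*0*(-3)))**2 = (-4/(-1 + 0))**2 = (-4/(-1))**2 = (-4*(-1))**2 = 4**2 = 16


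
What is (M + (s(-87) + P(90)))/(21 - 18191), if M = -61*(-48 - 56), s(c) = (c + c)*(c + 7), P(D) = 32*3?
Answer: -2036/1817 ≈ -1.1205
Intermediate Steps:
P(D) = 96
s(c) = 2*c*(7 + c) (s(c) = (2*c)*(7 + c) = 2*c*(7 + c))
M = 6344 (M = -61*(-104) = 6344)
(M + (s(-87) + P(90)))/(21 - 18191) = (6344 + (2*(-87)*(7 - 87) + 96))/(21 - 18191) = (6344 + (2*(-87)*(-80) + 96))/(-18170) = (6344 + (13920 + 96))*(-1/18170) = (6344 + 14016)*(-1/18170) = 20360*(-1/18170) = -2036/1817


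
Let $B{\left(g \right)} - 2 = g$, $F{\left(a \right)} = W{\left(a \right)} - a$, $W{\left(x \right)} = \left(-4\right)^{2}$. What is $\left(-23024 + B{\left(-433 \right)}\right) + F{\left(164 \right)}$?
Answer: $-23603$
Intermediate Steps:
$W{\left(x \right)} = 16$
$F{\left(a \right)} = 16 - a$
$B{\left(g \right)} = 2 + g$
$\left(-23024 + B{\left(-433 \right)}\right) + F{\left(164 \right)} = \left(-23024 + \left(2 - 433\right)\right) + \left(16 - 164\right) = \left(-23024 - 431\right) + \left(16 - 164\right) = -23455 - 148 = -23603$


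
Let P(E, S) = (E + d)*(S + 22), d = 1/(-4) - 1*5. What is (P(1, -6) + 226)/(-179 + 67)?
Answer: -79/56 ≈ -1.4107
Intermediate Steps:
d = -21/4 (d = 1*(-¼) - 5 = -¼ - 5 = -21/4 ≈ -5.2500)
P(E, S) = (22 + S)*(-21/4 + E) (P(E, S) = (E - 21/4)*(S + 22) = (-21/4 + E)*(22 + S) = (22 + S)*(-21/4 + E))
(P(1, -6) + 226)/(-179 + 67) = ((-231/2 + 22*1 - 21/4*(-6) + 1*(-6)) + 226)/(-179 + 67) = ((-231/2 + 22 + 63/2 - 6) + 226)/(-112) = (-68 + 226)*(-1/112) = 158*(-1/112) = -79/56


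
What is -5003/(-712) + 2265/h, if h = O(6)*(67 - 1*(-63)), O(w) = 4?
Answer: 26339/2314 ≈ 11.382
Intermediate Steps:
h = 520 (h = 4*(67 - 1*(-63)) = 4*(67 + 63) = 4*130 = 520)
-5003/(-712) + 2265/h = -5003/(-712) + 2265/520 = -5003*(-1/712) + 2265*(1/520) = 5003/712 + 453/104 = 26339/2314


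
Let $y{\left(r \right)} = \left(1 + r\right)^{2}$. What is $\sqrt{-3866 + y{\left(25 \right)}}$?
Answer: $i \sqrt{3190} \approx 56.48 i$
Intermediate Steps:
$\sqrt{-3866 + y{\left(25 \right)}} = \sqrt{-3866 + \left(1 + 25\right)^{2}} = \sqrt{-3866 + 26^{2}} = \sqrt{-3866 + 676} = \sqrt{-3190} = i \sqrt{3190}$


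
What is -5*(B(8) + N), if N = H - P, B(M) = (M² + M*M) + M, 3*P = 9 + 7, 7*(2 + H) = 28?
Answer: -1990/3 ≈ -663.33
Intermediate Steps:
H = 2 (H = -2 + (⅐)*28 = -2 + 4 = 2)
P = 16/3 (P = (9 + 7)/3 = (⅓)*16 = 16/3 ≈ 5.3333)
B(M) = M + 2*M² (B(M) = (M² + M²) + M = 2*M² + M = M + 2*M²)
N = -10/3 (N = 2 - 1*16/3 = 2 - 16/3 = -10/3 ≈ -3.3333)
-5*(B(8) + N) = -5*(8*(1 + 2*8) - 10/3) = -5*(8*(1 + 16) - 10/3) = -5*(8*17 - 10/3) = -5*(136 - 10/3) = -5*398/3 = -1990/3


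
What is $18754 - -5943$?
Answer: $24697$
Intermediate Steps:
$18754 - -5943 = 18754 + \left(-13710 + 19653\right) = 18754 + 5943 = 24697$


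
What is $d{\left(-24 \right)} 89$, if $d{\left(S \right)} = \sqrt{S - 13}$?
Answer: $89 i \sqrt{37} \approx 541.37 i$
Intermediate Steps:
$d{\left(S \right)} = \sqrt{-13 + S}$
$d{\left(-24 \right)} 89 = \sqrt{-13 - 24} \cdot 89 = \sqrt{-37} \cdot 89 = i \sqrt{37} \cdot 89 = 89 i \sqrt{37}$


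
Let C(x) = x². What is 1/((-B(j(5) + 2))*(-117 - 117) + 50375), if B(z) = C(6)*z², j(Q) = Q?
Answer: 1/463151 ≈ 2.1591e-6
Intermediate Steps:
B(z) = 36*z² (B(z) = 6²*z² = 36*z²)
1/((-B(j(5) + 2))*(-117 - 117) + 50375) = 1/((-36*(5 + 2)²)*(-117 - 117) + 50375) = 1/(-36*7²*(-234) + 50375) = 1/(-36*49*(-234) + 50375) = 1/(-1*1764*(-234) + 50375) = 1/(-1764*(-234) + 50375) = 1/(412776 + 50375) = 1/463151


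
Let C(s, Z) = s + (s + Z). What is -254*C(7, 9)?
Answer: -5842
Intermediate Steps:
C(s, Z) = Z + 2*s (C(s, Z) = s + (Z + s) = Z + 2*s)
-254*C(7, 9) = -254*(9 + 2*7) = -254*(9 + 14) = -254*23 = -5842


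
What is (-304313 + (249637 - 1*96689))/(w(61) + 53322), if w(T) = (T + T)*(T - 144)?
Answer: -151365/43196 ≈ -3.5041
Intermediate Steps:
w(T) = 2*T*(-144 + T) (w(T) = (2*T)*(-144 + T) = 2*T*(-144 + T))
(-304313 + (249637 - 1*96689))/(w(61) + 53322) = (-304313 + (249637 - 1*96689))/(2*61*(-144 + 61) + 53322) = (-304313 + (249637 - 96689))/(2*61*(-83) + 53322) = (-304313 + 152948)/(-10126 + 53322) = -151365/43196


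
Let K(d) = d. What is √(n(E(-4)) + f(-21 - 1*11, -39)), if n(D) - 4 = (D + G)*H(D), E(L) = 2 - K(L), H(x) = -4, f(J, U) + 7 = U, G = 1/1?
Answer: I*√70 ≈ 8.3666*I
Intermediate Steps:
G = 1
f(J, U) = -7 + U
E(L) = 2 - L
n(D) = -4*D (n(D) = 4 + (D + 1)*(-4) = 4 + (1 + D)*(-4) = 4 + (-4 - 4*D) = -4*D)
√(n(E(-4)) + f(-21 - 1*11, -39)) = √(-4*(2 - 1*(-4)) + (-7 - 39)) = √(-4*(2 + 4) - 46) = √(-4*6 - 46) = √(-24 - 46) = √(-70) = I*√70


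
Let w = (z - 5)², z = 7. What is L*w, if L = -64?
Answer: -256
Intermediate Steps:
w = 4 (w = (7 - 5)² = 2² = 4)
L*w = -64*4 = -256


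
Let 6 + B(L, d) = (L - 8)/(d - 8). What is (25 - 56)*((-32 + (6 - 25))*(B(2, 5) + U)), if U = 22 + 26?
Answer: 69564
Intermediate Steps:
U = 48
B(L, d) = -6 + (-8 + L)/(-8 + d) (B(L, d) = -6 + (L - 8)/(d - 8) = -6 + (-8 + L)/(-8 + d))
(25 - 56)*((-32 + (6 - 25))*(B(2, 5) + U)) = (25 - 56)*((-32 + (6 - 25))*((40 + 2 - 6*5)/(-8 + 5) + 48)) = -31*(-32 - 19)*((40 + 2 - 30)/(-3) + 48) = -(-1581)*(-⅓*12 + 48) = -(-1581)*(-4 + 48) = -(-1581)*44 = -31*(-2244) = 69564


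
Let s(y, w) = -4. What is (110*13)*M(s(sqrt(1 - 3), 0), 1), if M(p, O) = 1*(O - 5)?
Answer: -5720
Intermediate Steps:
M(p, O) = -5 + O (M(p, O) = 1*(-5 + O) = -5 + O)
(110*13)*M(s(sqrt(1 - 3), 0), 1) = (110*13)*(-5 + 1) = 1430*(-4) = -5720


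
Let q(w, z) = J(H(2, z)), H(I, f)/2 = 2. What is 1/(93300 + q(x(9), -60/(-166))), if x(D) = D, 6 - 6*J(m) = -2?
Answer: 3/279904 ≈ 1.0718e-5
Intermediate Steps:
H(I, f) = 4 (H(I, f) = 2*2 = 4)
J(m) = 4/3 (J(m) = 1 - ⅙*(-2) = 1 + ⅓ = 4/3)
q(w, z) = 4/3
1/(93300 + q(x(9), -60/(-166))) = 1/(93300 + 4/3) = 1/(279904/3) = 3/279904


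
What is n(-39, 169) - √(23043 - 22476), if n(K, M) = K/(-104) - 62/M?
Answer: 11/1352 - 9*√7 ≈ -23.804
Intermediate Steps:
n(K, M) = -62/M - K/104 (n(K, M) = K*(-1/104) - 62/M = -K/104 - 62/M = -62/M - K/104)
n(-39, 169) - √(23043 - 22476) = (-62/169 - 1/104*(-39)) - √(23043 - 22476) = (-62*1/169 + 3/8) - √567 = (-62/169 + 3/8) - 9*√7 = 11/1352 - 9*√7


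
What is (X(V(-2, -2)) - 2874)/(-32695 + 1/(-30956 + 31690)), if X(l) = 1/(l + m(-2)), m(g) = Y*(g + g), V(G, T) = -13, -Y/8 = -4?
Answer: 297442490/3383736189 ≈ 0.087904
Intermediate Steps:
Y = 32 (Y = -8*(-4) = 32)
m(g) = 64*g (m(g) = 32*(g + g) = 32*(2*g) = 64*g)
X(l) = 1/(-128 + l) (X(l) = 1/(l + 64*(-2)) = 1/(l - 128) = 1/(-128 + l))
(X(V(-2, -2)) - 2874)/(-32695 + 1/(-30956 + 31690)) = (1/(-128 - 13) - 2874)/(-32695 + 1/(-30956 + 31690)) = (1/(-141) - 2874)/(-32695 + 1/734) = (-1/141 - 2874)/(-32695 + 1/734) = -405235/(141*(-23998129/734)) = -405235/141*(-734/23998129) = 297442490/3383736189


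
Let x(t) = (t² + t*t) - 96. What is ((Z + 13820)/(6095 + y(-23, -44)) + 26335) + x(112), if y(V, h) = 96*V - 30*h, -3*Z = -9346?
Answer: 801829873/15621 ≈ 51330.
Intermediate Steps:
Z = 9346/3 (Z = -⅓*(-9346) = 9346/3 ≈ 3115.3)
y(V, h) = -30*h + 96*V
x(t) = -96 + 2*t² (x(t) = (t² + t²) - 96 = 2*t² - 96 = -96 + 2*t²)
((Z + 13820)/(6095 + y(-23, -44)) + 26335) + x(112) = ((9346/3 + 13820)/(6095 + (-30*(-44) + 96*(-23))) + 26335) + (-96 + 2*112²) = (50806/(3*(6095 + (1320 - 2208))) + 26335) + (-96 + 2*12544) = (50806/(3*(6095 - 888)) + 26335) + (-96 + 25088) = ((50806/3)/5207 + 26335) + 24992 = ((50806/3)*(1/5207) + 26335) + 24992 = (50806/15621 + 26335) + 24992 = 411429841/15621 + 24992 = 801829873/15621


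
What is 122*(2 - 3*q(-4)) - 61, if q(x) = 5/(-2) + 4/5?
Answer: 4026/5 ≈ 805.20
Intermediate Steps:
q(x) = -17/10 (q(x) = 5*(-1/2) + 4*(1/5) = -5/2 + 4/5 = -17/10)
122*(2 - 3*q(-4)) - 61 = 122*(2 - 3*(-17/10)) - 61 = 122*(2 + 51/10) - 61 = 122*(71/10) - 61 = 4331/5 - 61 = 4026/5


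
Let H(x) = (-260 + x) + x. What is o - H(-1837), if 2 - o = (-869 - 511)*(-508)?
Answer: -697104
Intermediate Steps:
o = -701038 (o = 2 - (-869 - 511)*(-508) = 2 - (-1380)*(-508) = 2 - 1*701040 = 2 - 701040 = -701038)
H(x) = -260 + 2*x
o - H(-1837) = -701038 - (-260 + 2*(-1837)) = -701038 - (-260 - 3674) = -701038 - 1*(-3934) = -701038 + 3934 = -697104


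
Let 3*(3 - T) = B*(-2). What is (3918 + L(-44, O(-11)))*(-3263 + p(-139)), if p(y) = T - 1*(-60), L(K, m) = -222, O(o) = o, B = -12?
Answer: -11856768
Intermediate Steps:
T = -5 (T = 3 - (-4)*(-2) = 3 - ⅓*24 = 3 - 8 = -5)
p(y) = 55 (p(y) = -5 - 1*(-60) = -5 + 60 = 55)
(3918 + L(-44, O(-11)))*(-3263 + p(-139)) = (3918 - 222)*(-3263 + 55) = 3696*(-3208) = -11856768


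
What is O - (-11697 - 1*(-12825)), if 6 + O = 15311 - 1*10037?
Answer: 4140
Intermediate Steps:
O = 5268 (O = -6 + (15311 - 1*10037) = -6 + (15311 - 10037) = -6 + 5274 = 5268)
O - (-11697 - 1*(-12825)) = 5268 - (-11697 - 1*(-12825)) = 5268 - (-11697 + 12825) = 5268 - 1*1128 = 5268 - 1128 = 4140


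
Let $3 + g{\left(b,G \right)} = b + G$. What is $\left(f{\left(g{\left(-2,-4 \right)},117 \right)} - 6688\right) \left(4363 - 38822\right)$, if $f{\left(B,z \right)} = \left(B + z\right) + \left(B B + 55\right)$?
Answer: $222053796$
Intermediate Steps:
$g{\left(b,G \right)} = -3 + G + b$ ($g{\left(b,G \right)} = -3 + \left(b + G\right) = -3 + \left(G + b\right) = -3 + G + b$)
$f{\left(B,z \right)} = 55 + B + z + B^{2}$ ($f{\left(B,z \right)} = \left(B + z\right) + \left(B^{2} + 55\right) = \left(B + z\right) + \left(55 + B^{2}\right) = 55 + B + z + B^{2}$)
$\left(f{\left(g{\left(-2,-4 \right)},117 \right)} - 6688\right) \left(4363 - 38822\right) = \left(\left(55 - 9 + 117 + \left(-3 - 4 - 2\right)^{2}\right) - 6688\right) \left(4363 - 38822\right) = \left(\left(55 - 9 + 117 + \left(-9\right)^{2}\right) - 6688\right) \left(-34459\right) = \left(\left(55 - 9 + 117 + 81\right) - 6688\right) \left(-34459\right) = \left(244 - 6688\right) \left(-34459\right) = \left(-6444\right) \left(-34459\right) = 222053796$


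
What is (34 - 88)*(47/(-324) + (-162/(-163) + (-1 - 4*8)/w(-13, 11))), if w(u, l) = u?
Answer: -2325547/12714 ≈ -182.91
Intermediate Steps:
(34 - 88)*(47/(-324) + (-162/(-163) + (-1 - 4*8)/w(-13, 11))) = (34 - 88)*(47/(-324) + (-162/(-163) + (-1 - 4*8)/(-13))) = -54*(47*(-1/324) + (-162*(-1/163) + (-1 - 32)*(-1/13))) = -54*(-47/324 + (162/163 - 33*(-1/13))) = -54*(-47/324 + (162/163 + 33/13)) = -54*(-47/324 + 7485/2119) = -54*2325547/686556 = -2325547/12714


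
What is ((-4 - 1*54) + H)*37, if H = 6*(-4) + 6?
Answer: -2812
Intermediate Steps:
H = -18 (H = -24 + 6 = -18)
((-4 - 1*54) + H)*37 = ((-4 - 1*54) - 18)*37 = ((-4 - 54) - 18)*37 = (-58 - 18)*37 = -76*37 = -2812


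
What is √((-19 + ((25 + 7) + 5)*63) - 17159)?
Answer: 7*I*√303 ≈ 121.85*I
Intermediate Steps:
√((-19 + ((25 + 7) + 5)*63) - 17159) = √((-19 + (32 + 5)*63) - 17159) = √((-19 + 37*63) - 17159) = √((-19 + 2331) - 17159) = √(2312 - 17159) = √(-14847) = 7*I*√303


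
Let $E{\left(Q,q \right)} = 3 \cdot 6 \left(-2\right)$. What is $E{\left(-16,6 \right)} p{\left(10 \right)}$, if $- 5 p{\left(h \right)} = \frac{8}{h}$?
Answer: $\frac{144}{25} \approx 5.76$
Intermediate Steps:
$p{\left(h \right)} = - \frac{8}{5 h}$ ($p{\left(h \right)} = - \frac{8 \frac{1}{h}}{5} = - \frac{8}{5 h}$)
$E{\left(Q,q \right)} = -36$ ($E{\left(Q,q \right)} = 18 \left(-2\right) = -36$)
$E{\left(-16,6 \right)} p{\left(10 \right)} = - 36 \left(- \frac{8}{5 \cdot 10}\right) = - 36 \left(\left(- \frac{8}{5}\right) \frac{1}{10}\right) = \left(-36\right) \left(- \frac{4}{25}\right) = \frac{144}{25}$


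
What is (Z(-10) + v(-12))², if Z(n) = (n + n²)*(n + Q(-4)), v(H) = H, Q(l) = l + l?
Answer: 2663424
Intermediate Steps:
Q(l) = 2*l
Z(n) = (-8 + n)*(n + n²) (Z(n) = (n + n²)*(n + 2*(-4)) = (n + n²)*(n - 8) = (n + n²)*(-8 + n) = (-8 + n)*(n + n²))
(Z(-10) + v(-12))² = (-10*(-8 + (-10)² - 7*(-10)) - 12)² = (-10*(-8 + 100 + 70) - 12)² = (-10*162 - 12)² = (-1620 - 12)² = (-1632)² = 2663424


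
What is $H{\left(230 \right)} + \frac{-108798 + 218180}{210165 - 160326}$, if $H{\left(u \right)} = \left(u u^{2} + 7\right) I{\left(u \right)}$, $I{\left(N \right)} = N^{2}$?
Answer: $\frac{32078108333191082}{49839} \approx 6.4363 \cdot 10^{11}$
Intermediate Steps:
$H{\left(u \right)} = u^{2} \left(7 + u^{3}\right)$ ($H{\left(u \right)} = \left(u u^{2} + 7\right) u^{2} = \left(u^{3} + 7\right) u^{2} = \left(7 + u^{3}\right) u^{2} = u^{2} \left(7 + u^{3}\right)$)
$H{\left(230 \right)} + \frac{-108798 + 218180}{210165 - 160326} = 230^{2} \left(7 + 230^{3}\right) + \frac{-108798 + 218180}{210165 - 160326} = 52900 \left(7 + 12167000\right) + \frac{109382}{49839} = 52900 \cdot 12167007 + 109382 \cdot \frac{1}{49839} = 643634670300 + \frac{109382}{49839} = \frac{32078108333191082}{49839}$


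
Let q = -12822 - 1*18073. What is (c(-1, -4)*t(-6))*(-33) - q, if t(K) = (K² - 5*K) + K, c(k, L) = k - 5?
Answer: 42775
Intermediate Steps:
c(k, L) = -5 + k
t(K) = K² - 4*K
q = -30895 (q = -12822 - 18073 = -30895)
(c(-1, -4)*t(-6))*(-33) - q = ((-5 - 1)*(-6*(-4 - 6)))*(-33) - 1*(-30895) = -(-36)*(-10)*(-33) + 30895 = -6*60*(-33) + 30895 = -360*(-33) + 30895 = 11880 + 30895 = 42775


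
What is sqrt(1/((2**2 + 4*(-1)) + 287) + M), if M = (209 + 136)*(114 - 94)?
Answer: sqrt(568346387)/287 ≈ 83.066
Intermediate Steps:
M = 6900 (M = 345*20 = 6900)
sqrt(1/((2**2 + 4*(-1)) + 287) + M) = sqrt(1/((2**2 + 4*(-1)) + 287) + 6900) = sqrt(1/((4 - 4) + 287) + 6900) = sqrt(1/(0 + 287) + 6900) = sqrt(1/287 + 6900) = sqrt(1980301/287) = sqrt(568346387)/287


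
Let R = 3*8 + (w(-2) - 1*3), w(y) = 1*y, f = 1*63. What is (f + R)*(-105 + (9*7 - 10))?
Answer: -4264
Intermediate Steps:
f = 63
w(y) = y
R = 19 (R = 3*8 + (-2 - 1*3) = 24 + (-2 - 3) = 24 - 5 = 19)
(f + R)*(-105 + (9*7 - 10)) = (63 + 19)*(-105 + (9*7 - 10)) = 82*(-105 + (63 - 10)) = 82*(-105 + 53) = 82*(-52) = -4264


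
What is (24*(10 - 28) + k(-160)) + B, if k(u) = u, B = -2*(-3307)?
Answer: 6022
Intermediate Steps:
B = 6614
(24*(10 - 28) + k(-160)) + B = (24*(10 - 28) - 160) + 6614 = (24*(-18) - 160) + 6614 = (-432 - 160) + 6614 = -592 + 6614 = 6022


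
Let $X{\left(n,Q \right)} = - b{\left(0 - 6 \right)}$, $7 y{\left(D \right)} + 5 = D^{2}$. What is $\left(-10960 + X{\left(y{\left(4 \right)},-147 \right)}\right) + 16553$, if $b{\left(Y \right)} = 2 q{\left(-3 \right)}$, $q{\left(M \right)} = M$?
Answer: $5599$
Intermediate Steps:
$b{\left(Y \right)} = -6$ ($b{\left(Y \right)} = 2 \left(-3\right) = -6$)
$y{\left(D \right)} = - \frac{5}{7} + \frac{D^{2}}{7}$
$X{\left(n,Q \right)} = 6$ ($X{\left(n,Q \right)} = \left(-1\right) \left(-6\right) = 6$)
$\left(-10960 + X{\left(y{\left(4 \right)},-147 \right)}\right) + 16553 = \left(-10960 + 6\right) + 16553 = -10954 + 16553 = 5599$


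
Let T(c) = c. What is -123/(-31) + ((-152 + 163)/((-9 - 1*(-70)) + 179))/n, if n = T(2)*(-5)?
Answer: 294859/74400 ≈ 3.9632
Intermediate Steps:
n = -10 (n = 2*(-5) = -10)
-123/(-31) + ((-152 + 163)/((-9 - 1*(-70)) + 179))/n = -123/(-31) + ((-152 + 163)/((-9 - 1*(-70)) + 179))/(-10) = -123*(-1/31) + (11/((-9 + 70) + 179))*(-⅒) = 123/31 + (11/(61 + 179))*(-⅒) = 123/31 + (11/240)*(-⅒) = 123/31 - 11/2400 = 294859/74400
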